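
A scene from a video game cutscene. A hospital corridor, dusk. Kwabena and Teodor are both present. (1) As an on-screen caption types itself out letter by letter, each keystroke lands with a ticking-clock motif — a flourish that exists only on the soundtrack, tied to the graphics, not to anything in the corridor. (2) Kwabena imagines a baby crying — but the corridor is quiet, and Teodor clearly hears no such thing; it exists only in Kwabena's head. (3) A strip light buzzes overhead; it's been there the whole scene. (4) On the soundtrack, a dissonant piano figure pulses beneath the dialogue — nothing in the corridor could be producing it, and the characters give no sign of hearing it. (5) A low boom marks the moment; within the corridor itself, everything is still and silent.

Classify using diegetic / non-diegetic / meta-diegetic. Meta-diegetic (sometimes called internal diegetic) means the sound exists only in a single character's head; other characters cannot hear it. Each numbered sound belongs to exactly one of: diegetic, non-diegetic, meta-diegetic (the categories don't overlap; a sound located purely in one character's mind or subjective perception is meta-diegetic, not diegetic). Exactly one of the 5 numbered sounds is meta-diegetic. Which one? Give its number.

Sound (1): sound married to a title/caption — outside the diegesis by definition, so non-diegetic.
(2) is meta-diegetic: the sound is imagined by Kwabena; nothing in the story world is producing it and Teodor can't hear it.
(3) a strip light is part of the location's real environment → diegetic.
Sound (4): nothing in the corridor produces it and the characters don't hear it — pure soundtrack, so non-diegetic.
Sound (5): it's a sound-design accent with no in-world source; no one in the scene can hear it, so non-diegetic.
Only (2) is meta-diegetic.

2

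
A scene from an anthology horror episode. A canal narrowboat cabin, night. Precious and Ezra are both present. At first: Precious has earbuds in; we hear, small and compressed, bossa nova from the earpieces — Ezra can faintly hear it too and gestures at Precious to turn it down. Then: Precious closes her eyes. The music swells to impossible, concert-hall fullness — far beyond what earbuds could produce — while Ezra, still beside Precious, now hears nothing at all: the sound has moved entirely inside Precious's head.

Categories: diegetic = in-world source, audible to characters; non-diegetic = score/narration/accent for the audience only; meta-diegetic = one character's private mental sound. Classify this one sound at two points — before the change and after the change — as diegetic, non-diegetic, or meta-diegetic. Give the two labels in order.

diegetic, meta-diegetic

Before the change: the earbuds are a physical source both characters can hear → diegetic.
After the change: the music now exists only as Precious's subjective experience; Ezra can no longer hear it → meta-diegetic.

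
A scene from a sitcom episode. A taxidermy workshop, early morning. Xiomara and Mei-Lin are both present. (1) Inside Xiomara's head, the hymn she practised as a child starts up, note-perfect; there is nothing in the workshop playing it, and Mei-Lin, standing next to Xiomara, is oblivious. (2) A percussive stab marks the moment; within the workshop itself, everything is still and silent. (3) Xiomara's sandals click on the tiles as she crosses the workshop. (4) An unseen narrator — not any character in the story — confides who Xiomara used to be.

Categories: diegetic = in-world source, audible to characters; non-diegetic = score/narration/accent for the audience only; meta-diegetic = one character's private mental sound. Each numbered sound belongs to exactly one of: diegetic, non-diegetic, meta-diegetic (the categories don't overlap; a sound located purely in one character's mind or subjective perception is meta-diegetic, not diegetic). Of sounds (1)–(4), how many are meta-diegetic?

1

(1) is meta-diegetic: remembered music, private to Xiomara — Mei-Lin is oblivious because it isn't in the room.
(2) nothing in the scene produces it; it's an accent added for the audience → non-diegetic.
(3) is diegetic: Xiomara's footsteps are produced in the story world.
(4) is non-diegetic: commentary laid over the scene from outside the fiction.
Meta-diegetic: (1) — that's 1.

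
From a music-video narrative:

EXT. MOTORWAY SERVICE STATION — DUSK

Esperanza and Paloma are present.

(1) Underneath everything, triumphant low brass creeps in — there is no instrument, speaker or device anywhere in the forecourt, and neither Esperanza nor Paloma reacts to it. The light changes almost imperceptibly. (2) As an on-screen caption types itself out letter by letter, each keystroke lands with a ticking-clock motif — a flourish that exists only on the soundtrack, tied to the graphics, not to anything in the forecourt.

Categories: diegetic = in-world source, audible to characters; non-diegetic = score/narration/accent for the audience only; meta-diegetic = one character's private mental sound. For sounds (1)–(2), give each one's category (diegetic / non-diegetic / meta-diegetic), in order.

non-diegetic, non-diegetic

Sound (1): it has no source in the story world and no character can hear it — it's underscore, so non-diegetic.
Sound (2): it accompanies on-screen graphics, not anything inside the story world, so non-diegetic.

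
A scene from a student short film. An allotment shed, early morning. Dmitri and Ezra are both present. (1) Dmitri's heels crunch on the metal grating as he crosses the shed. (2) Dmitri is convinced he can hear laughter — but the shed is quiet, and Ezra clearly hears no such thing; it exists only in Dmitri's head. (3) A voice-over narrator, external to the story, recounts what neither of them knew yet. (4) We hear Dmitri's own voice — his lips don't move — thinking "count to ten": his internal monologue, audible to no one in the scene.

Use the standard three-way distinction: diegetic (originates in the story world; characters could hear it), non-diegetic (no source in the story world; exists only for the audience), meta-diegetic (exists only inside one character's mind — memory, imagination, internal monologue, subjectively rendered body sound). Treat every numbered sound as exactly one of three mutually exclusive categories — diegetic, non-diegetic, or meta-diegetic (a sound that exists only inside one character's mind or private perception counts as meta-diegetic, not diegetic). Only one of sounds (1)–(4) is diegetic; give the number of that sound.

1

Sound (1): it's the physical sound of Dmitri moving in the space, so diegetic.
Sound (2): Dmitri alone 'hears' it — an imagined sound, not present in the space, so meta-diegetic.
(3) commentary laid over the scene from outside the fiction → non-diegetic.
(4) is meta-diegetic: it's Dmitri's unspoken thought, heard only by the audience via his subjectivity.
Only (1) is diegetic.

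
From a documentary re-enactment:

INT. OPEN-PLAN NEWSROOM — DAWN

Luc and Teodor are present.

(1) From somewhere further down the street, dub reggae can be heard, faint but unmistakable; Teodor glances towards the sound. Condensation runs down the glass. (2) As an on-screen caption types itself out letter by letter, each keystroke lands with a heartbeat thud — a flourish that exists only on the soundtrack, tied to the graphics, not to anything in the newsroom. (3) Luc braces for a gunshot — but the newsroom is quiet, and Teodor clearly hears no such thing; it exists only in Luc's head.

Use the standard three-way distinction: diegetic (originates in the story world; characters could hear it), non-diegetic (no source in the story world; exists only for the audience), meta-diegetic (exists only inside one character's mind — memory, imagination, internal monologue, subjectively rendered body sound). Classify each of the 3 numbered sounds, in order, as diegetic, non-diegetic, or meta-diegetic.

diegetic, non-diegetic, meta-diegetic

(1) it's coming from somewhere further down the street — a location within the story world — and Teodor reacts → diegetic.
(2) is non-diegetic: the caption isn't part of the story world, so neither is the sound tied to it.
(3) is meta-diegetic: the sound is imagined by Luc; nothing in the story world is producing it and Teodor can't hear it.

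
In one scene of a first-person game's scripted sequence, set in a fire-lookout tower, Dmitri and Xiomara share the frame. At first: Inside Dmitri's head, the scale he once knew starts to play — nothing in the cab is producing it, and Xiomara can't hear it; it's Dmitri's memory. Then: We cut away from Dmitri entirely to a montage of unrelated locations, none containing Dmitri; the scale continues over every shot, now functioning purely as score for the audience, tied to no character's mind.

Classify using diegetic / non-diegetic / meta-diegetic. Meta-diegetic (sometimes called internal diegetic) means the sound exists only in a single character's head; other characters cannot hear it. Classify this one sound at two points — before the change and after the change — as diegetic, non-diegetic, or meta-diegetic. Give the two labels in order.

Before the change: the music lives inside Dmitri's mind alone; Xiomara can't hear it → meta-diegetic.
After the change: once it plays over shots Dmitri isn't in, detached from any character's subjectivity, it's conventional underscore → non-diegetic.

meta-diegetic, non-diegetic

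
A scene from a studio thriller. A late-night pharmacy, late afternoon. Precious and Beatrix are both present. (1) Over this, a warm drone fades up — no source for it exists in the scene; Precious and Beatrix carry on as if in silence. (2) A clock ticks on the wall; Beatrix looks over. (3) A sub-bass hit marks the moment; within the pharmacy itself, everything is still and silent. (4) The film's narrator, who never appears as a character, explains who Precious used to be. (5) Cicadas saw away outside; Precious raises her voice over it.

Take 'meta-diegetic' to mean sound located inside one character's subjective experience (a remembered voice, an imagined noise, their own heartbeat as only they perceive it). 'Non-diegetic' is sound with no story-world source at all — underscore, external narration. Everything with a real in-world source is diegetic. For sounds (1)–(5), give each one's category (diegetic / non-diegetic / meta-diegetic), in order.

non-diegetic, diegetic, non-diegetic, non-diegetic, diegetic

(1) nothing in the pharmacy produces it and the characters don't hear it — pure soundtrack → non-diegetic.
(2) an in-world source (a clock); characters could hear it → diegetic.
(3) nothing in the scene produces it; it's an accent added for the audience → non-diegetic.
Sound (4): commentary laid over the scene from outside the fiction, so non-diegetic.
Sound (5): ambient/room sound belonging to the story's physical space, so diegetic.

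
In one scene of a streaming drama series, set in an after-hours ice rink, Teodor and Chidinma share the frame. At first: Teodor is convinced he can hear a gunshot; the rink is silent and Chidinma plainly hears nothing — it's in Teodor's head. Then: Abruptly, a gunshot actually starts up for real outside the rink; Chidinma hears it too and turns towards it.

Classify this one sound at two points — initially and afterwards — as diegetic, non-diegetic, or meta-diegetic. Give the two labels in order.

meta-diegetic, diegetic

Initially: only Teodor 'hears' it — imagined, in his mind → meta-diegetic.
Afterwards: now there's a real external source and Chidinma hears it too — in the story world → diegetic.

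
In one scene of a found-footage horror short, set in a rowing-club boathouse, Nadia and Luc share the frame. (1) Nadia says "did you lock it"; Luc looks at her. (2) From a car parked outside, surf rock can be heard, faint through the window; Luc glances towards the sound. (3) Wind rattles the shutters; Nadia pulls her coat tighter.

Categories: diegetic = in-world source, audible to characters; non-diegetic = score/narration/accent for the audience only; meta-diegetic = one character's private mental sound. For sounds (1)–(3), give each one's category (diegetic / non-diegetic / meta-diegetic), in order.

(1) spoken by a character present in the story world → diegetic.
(2) it's coming from a car parked outside — a location within the story world — and Luc reacts → diegetic.
Sound (3): wind is part of the location's real environment, so diegetic.

diegetic, diegetic, diegetic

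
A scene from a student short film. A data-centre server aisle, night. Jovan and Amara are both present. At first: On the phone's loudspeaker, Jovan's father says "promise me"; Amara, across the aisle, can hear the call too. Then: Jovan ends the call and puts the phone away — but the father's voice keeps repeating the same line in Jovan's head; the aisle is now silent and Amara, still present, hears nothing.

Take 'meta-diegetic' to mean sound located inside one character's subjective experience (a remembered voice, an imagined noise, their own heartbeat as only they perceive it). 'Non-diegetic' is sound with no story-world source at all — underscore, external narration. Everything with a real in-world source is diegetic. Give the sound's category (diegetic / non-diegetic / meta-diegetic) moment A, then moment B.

Moment A: the loudspeaker is an in-world source; both Jovan and Amara hear the call → diegetic.
Moment B: with the phone off, the voice continues only as Jovan's private mental replay — Amara can't hear it → meta-diegetic.

diegetic, meta-diegetic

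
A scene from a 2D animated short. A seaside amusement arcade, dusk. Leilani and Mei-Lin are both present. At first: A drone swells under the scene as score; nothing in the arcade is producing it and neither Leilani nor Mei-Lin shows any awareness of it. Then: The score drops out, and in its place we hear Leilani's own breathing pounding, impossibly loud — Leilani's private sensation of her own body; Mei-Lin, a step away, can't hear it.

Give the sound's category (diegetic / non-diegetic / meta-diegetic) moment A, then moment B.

Moment A: underscore with no in-world source, inaudible to the characters → non-diegetic.
Moment B: the body sound is Leilani's subjective perception alone — Mei-Lin can't hear it → meta-diegetic.

non-diegetic, meta-diegetic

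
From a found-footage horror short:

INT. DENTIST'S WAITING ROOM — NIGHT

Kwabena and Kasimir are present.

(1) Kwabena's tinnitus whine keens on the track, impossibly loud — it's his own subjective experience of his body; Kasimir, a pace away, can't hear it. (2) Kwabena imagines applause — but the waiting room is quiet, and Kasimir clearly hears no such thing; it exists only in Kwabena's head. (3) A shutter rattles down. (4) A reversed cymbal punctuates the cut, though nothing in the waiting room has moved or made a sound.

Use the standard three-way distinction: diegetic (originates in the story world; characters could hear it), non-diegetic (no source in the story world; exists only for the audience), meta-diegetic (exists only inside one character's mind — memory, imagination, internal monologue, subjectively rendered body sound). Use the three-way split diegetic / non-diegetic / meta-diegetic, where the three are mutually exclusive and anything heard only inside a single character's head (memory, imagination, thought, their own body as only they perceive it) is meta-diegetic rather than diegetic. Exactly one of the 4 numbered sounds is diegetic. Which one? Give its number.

Sound (1): it's Kwabena's internal bodily sensation rendered as sound; only Kwabena 'hears' it, so meta-diegetic.
Sound (2): subjective to Kwabena: the waiting room is silent and Kasimir hears nothing, so meta-diegetic.
(3) is diegetic: a shutter is a real object/event in the scene's world.
Sound (4): an editorial stinger — it belongs to the cut, not the story world, so non-diegetic.
Only (3) is diegetic.

3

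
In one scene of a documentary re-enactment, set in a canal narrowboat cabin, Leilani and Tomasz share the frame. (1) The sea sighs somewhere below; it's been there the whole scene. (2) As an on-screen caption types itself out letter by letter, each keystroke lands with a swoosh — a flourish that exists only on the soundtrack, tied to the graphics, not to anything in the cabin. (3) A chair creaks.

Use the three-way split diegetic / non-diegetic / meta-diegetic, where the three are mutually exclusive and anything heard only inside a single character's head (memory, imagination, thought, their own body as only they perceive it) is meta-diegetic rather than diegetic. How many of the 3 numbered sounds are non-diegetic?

(1) is diegetic: the sea is part of the location's real environment.
(2) sound married to a title/caption — outside the diegesis by definition → non-diegetic.
(3) the sound comes from a chair physically present in the location → diegetic.
Non-diegetic: (2) — that's 1.

1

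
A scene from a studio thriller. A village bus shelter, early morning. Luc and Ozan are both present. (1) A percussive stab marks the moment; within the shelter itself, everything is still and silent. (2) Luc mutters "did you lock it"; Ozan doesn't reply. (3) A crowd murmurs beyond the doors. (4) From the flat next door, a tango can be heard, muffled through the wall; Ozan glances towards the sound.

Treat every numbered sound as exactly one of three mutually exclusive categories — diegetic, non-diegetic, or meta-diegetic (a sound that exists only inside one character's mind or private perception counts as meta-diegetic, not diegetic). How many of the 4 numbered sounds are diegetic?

3

(1) is non-diegetic: it's a sound-design accent with no in-world source; no one in the scene can hear it.
(2) on-screen dialogue — Luc speaks and Ozan is there to hear → diegetic.
(3) is diegetic: ambient/room sound belonging to the story's physical space.
(4) off-screen diegetic: the source is out of frame but still in the story's space → diegetic.
So 3 of the 4 are diegetic: (2), (3), (4).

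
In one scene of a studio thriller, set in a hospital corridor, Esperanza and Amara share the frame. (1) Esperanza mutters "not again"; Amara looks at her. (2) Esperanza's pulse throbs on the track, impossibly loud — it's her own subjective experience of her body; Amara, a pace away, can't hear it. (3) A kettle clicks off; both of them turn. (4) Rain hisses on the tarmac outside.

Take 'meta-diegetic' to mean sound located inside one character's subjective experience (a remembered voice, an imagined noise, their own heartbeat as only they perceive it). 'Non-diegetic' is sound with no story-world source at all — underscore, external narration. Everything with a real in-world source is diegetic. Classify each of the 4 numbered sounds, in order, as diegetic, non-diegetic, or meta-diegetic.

(1) on-screen dialogue — Esperanza speaks and Amara is there to hear → diegetic.
Sound (2): a subjective body sound — Esperanza's private perception, inaudible to Amara, so meta-diegetic.
(3) is diegetic: an in-world source (a kettle); characters could hear it.
Sound (4): it's the actual ambient sound of the location, so diegetic.

diegetic, meta-diegetic, diegetic, diegetic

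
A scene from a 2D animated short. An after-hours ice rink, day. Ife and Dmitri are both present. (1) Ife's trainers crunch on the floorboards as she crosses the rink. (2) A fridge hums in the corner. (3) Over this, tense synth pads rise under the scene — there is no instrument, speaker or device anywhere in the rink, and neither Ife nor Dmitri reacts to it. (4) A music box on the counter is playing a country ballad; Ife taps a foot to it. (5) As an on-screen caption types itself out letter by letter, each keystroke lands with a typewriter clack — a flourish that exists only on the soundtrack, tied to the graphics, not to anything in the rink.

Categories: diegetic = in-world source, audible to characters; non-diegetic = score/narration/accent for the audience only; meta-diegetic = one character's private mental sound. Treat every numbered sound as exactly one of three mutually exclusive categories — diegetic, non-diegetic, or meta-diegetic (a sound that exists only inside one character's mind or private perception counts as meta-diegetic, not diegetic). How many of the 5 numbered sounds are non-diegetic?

Sound (1): Ife's footsteps are produced in the story world, so diegetic.
Sound (2): it's the actual ambient sound of the location, so diegetic.
Sound (3): it has no source in the story world and no character can hear it — it's underscore, so non-diegetic.
Sound (4): source music from a music box, which exists in the story world, so diegetic.
Sound (5): it accompanies on-screen graphics, not anything inside the story world, so non-diegetic.
So 2 of the 5 are non-diegetic: (3), (5).

2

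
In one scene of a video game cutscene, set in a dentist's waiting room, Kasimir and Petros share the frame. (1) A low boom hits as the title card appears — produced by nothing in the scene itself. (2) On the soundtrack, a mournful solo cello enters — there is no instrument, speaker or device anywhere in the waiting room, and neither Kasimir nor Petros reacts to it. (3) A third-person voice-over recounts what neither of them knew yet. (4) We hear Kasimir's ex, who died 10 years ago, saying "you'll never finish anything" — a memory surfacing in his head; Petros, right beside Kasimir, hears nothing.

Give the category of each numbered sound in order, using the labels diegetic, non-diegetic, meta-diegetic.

(1) it's a sound-design accent with no in-world source; no one in the scene can hear it → non-diegetic.
Sound (2): it has no source in the story world and no character can hear it — it's underscore, so non-diegetic.
(3) the narrator exists outside the story world, addressing only the audience → non-diegetic.
Sound (4): a remembered line, private to Kasimir — not present in the room, not audible to Petros, so meta-diegetic.

non-diegetic, non-diegetic, non-diegetic, meta-diegetic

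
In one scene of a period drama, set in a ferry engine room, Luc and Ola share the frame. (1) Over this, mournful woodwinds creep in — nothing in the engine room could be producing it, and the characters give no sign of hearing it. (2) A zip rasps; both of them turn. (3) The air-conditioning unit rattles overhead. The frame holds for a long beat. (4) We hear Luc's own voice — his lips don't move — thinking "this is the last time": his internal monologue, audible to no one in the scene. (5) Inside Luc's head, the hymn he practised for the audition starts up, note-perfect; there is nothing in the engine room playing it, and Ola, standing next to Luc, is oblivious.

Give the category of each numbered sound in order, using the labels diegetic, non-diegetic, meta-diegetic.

non-diegetic, diegetic, diegetic, meta-diegetic, meta-diegetic

Sound (1): score with no on-screen or off-screen source; it exists for the audience alone, so non-diegetic.
(2) an in-world source (a zip); characters could hear it → diegetic.
(3) it's the actual ambient sound of the location → diegetic.
(4) it's Luc's unspoken thought, heard only by the audience via his subjectivity → meta-diegetic.
(5) remembered music, private to Luc — Ola is oblivious because it isn't in the room → meta-diegetic.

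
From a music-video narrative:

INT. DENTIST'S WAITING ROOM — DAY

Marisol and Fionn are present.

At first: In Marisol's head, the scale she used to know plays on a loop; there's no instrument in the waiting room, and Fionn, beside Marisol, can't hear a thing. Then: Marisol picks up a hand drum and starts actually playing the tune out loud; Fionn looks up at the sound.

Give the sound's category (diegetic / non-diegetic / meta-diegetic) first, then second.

meta-diegetic, diegetic

First: the tune exists only as Marisol's private memory; Fionn can't hear it → meta-diegetic.
Second: Marisol is now producing it live on a hand drum, in the room, and Fionn hears it → diegetic.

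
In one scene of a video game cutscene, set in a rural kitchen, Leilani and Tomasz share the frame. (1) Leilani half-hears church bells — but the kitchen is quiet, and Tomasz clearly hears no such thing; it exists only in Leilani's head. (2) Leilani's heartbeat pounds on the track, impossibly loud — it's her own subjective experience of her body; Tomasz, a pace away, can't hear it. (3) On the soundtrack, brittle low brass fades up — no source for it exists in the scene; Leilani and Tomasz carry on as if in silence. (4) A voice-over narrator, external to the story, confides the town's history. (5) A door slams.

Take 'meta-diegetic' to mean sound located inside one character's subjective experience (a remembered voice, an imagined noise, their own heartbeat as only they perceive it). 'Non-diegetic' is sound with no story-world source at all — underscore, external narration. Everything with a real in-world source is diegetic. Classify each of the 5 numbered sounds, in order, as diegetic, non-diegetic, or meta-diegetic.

(1) is meta-diegetic: subjective to Leilani: the kitchen is silent and Tomasz hears nothing.
(2) is meta-diegetic: a subjective body sound — Leilani's private perception, inaudible to Tomasz.
(3) is non-diegetic: it has no source in the story world and no character can hear it — it's underscore.
(4) is non-diegetic: the narrator exists outside the story world, addressing only the audience.
Sound (5): a door is a real object/event in the scene's world, so diegetic.

meta-diegetic, meta-diegetic, non-diegetic, non-diegetic, diegetic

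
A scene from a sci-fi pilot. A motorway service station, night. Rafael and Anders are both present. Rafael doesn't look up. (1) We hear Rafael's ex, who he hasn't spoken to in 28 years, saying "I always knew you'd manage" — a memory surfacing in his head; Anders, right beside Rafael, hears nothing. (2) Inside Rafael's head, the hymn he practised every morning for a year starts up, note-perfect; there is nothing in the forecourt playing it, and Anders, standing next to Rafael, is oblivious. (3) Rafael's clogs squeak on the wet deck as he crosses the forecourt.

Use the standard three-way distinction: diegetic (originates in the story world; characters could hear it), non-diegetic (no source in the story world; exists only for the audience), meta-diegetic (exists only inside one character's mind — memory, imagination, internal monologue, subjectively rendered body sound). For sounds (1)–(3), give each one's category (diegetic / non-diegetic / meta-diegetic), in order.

meta-diegetic, meta-diegetic, diegetic

Sound (1): the voice is a memory playing only inside Rafael's mind; Anders can't hear it, so meta-diegetic.
(2) the music is a memory playing inside Rafael's mind alone; no real-world source, Anders can't hear it → meta-diegetic.
(3) is diegetic: Rafael's footsteps are produced in the story world.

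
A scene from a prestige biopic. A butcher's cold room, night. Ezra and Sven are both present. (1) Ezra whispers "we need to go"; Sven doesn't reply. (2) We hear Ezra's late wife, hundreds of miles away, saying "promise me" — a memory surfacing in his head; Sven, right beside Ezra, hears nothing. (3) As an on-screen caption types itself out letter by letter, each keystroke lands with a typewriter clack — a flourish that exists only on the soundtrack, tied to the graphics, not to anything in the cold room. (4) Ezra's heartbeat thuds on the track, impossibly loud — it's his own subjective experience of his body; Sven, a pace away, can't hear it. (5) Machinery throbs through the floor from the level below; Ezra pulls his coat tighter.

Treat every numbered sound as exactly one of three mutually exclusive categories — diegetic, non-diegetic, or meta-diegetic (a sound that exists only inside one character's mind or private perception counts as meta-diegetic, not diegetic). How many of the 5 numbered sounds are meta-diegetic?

2

Sound (1): on-screen dialogue — Ezra speaks and Sven is there to hear, so diegetic.
(2) the voice is a memory playing only inside Ezra's mind; Sven can't hear it → meta-diegetic.
Sound (3): it accompanies on-screen graphics, not anything inside the story world, so non-diegetic.
(4) is meta-diegetic: a subjective body sound — Ezra's private perception, inaudible to Sven.
(5) is diegetic: it's the actual ambient sound of the location.
Meta-diegetic: (2), (4) — that's 2.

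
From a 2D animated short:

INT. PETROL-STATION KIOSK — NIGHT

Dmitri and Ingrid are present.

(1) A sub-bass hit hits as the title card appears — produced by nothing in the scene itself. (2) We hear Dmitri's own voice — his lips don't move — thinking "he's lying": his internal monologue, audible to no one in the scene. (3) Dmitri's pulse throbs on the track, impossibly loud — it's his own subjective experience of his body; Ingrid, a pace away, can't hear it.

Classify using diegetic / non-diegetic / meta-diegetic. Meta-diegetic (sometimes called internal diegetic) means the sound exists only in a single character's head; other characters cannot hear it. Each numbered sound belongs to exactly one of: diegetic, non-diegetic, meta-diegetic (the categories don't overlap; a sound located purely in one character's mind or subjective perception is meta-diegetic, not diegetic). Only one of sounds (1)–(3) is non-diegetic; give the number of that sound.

1

Sound (1): an editorial stinger — it belongs to the cut, not the story world, so non-diegetic.
(2) Dmitri's thought-voice: a private mental sound no other character can hear → meta-diegetic.
(3) is meta-diegetic: it's Dmitri's internal bodily sensation rendered as sound; only Dmitri 'hears' it.
Only (1) is non-diegetic.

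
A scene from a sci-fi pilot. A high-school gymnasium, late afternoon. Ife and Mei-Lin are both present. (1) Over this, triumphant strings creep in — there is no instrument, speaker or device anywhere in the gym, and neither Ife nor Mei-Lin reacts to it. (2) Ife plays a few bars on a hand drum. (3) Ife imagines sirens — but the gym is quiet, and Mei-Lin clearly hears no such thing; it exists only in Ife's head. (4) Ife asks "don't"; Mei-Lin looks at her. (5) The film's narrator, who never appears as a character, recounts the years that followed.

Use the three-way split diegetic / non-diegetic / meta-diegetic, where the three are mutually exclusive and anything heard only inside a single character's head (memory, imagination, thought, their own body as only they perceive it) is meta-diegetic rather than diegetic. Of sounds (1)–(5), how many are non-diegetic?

Sound (1): score with no on-screen or off-screen source; it exists for the audience alone, so non-diegetic.
Sound (2): the instrument and the performer are both in the scene, so diegetic.
(3) Ife alone 'hears' it — an imagined sound, not present in the space → meta-diegetic.
Sound (4): spoken by a character present in the story world, so diegetic.
(5) commentary laid over the scene from outside the fiction → non-diegetic.
Non-diegetic: (1), (5) — that's 2.

2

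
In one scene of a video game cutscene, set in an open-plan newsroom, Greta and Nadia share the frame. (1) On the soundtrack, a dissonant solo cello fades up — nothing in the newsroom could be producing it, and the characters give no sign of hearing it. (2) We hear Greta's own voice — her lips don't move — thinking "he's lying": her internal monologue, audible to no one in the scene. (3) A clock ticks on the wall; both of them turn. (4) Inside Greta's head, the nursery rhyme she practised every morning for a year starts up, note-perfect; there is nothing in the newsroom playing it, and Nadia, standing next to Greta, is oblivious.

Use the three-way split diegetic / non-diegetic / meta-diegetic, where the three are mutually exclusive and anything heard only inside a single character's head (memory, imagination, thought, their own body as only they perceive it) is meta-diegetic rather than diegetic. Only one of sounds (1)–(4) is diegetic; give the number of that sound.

(1) is non-diegetic: nothing in the newsroom produces it and the characters don't hear it — pure soundtrack.
Sound (2): Greta's thought-voice: a private mental sound no other character can hear, so meta-diegetic.
(3) an in-world source (a clock); characters could hear it → diegetic.
(4) is meta-diegetic: the music is a memory playing inside Greta's mind alone; no real-world source, Nadia can't hear it.
Only (3) is diegetic.

3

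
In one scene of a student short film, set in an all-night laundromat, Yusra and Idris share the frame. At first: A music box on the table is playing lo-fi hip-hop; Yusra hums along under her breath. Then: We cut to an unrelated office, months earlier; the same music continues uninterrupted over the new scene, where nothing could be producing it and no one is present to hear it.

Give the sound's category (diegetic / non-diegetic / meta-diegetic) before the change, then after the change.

diegetic, non-diegetic

Before the change: a music box is a real in-scene source and Yusra reacts to it → diegetic.
After the change: there is no longer any in-world source and no one can hear it — it has become underscore → non-diegetic.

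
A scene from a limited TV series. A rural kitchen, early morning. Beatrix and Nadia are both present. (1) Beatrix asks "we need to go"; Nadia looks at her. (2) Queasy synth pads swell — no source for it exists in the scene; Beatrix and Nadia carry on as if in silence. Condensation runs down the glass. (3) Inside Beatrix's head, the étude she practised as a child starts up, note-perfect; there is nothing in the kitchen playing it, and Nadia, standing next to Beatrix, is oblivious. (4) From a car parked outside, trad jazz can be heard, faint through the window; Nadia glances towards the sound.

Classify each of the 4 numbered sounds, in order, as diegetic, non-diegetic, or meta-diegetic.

diegetic, non-diegetic, meta-diegetic, diegetic

(1) is diegetic: Beatrix is a character speaking aloud in the scene.
(2) is non-diegetic: nothing in the kitchen produces it and the characters don't hear it — pure soundtrack.
(3) the music is a memory playing inside Beatrix's mind alone; no real-world source, Nadia can't hear it → meta-diegetic.
(4) the music has an off-screen but real-world source and a character hears it → diegetic.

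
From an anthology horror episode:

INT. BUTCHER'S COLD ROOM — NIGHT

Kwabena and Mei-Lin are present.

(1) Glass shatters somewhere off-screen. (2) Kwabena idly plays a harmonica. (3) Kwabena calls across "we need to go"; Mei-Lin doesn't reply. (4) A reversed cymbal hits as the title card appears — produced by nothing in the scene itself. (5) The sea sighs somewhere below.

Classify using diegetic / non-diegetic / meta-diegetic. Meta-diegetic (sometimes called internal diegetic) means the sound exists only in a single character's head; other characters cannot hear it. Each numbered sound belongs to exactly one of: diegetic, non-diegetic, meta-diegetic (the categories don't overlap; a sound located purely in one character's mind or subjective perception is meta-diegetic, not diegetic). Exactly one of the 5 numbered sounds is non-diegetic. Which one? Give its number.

4

Sound (1): the sound comes from glass physically present in the location, so diegetic.
(2) Kwabena is producing the music live, in the story world → diegetic.
Sound (3): on-screen dialogue — Kwabena speaks and Mei-Lin is there to hear, so diegetic.
Sound (4): an editorial stinger — it belongs to the cut, not the story world, so non-diegetic.
(5) is diegetic: ambient/room sound belonging to the story's physical space.
Only (4) is non-diegetic.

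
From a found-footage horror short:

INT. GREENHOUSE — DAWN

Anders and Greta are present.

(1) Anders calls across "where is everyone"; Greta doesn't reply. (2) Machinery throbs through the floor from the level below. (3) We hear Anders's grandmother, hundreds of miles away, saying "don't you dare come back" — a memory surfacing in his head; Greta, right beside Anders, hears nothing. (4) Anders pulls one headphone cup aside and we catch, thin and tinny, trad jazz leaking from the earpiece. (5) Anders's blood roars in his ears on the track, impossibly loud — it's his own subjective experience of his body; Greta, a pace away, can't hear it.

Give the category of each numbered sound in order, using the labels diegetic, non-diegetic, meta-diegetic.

Sound (1): spoken by a character present in the story world, so diegetic.
(2) ambient/room sound belonging to the story's physical space → diegetic.
Sound (3): the voice is a memory playing only inside Anders's mind; Greta can't hear it, so meta-diegetic.
Sound (4): it's leaking from a physical pair of headphones in the scene, so diegetic.
Sound (5): point-of-audition from inside Anders's body; not a sound in the room, so meta-diegetic.

diegetic, diegetic, meta-diegetic, diegetic, meta-diegetic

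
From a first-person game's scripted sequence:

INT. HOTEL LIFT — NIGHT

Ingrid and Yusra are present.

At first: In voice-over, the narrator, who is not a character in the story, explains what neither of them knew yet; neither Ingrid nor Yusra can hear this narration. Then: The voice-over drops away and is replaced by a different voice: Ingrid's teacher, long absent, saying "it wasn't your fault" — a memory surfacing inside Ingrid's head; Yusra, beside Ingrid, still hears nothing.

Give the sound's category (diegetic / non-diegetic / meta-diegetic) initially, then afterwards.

Initially: the external narrator addresses only the audience — outside the story world → non-diegetic.
Afterwards: the replacement voice is a memory inside Ingrid's mind specifically → meta-diegetic.

non-diegetic, meta-diegetic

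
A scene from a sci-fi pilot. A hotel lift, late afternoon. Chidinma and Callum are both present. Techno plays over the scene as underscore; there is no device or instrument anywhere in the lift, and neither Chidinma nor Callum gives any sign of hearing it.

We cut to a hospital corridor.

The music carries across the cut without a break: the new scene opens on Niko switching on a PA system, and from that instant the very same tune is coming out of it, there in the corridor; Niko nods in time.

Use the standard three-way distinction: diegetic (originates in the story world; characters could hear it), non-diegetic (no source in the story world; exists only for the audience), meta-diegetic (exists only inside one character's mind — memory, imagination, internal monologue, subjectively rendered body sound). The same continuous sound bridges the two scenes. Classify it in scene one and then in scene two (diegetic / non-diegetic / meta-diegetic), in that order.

Scene one: there's no in-world source anywhere and no character hears it — underscore for the audience only → non-diegetic.
Scene two: once Niko turns on a PA system, the music has a real source in the story world and Niko reacts to it → diegetic.

non-diegetic, diegetic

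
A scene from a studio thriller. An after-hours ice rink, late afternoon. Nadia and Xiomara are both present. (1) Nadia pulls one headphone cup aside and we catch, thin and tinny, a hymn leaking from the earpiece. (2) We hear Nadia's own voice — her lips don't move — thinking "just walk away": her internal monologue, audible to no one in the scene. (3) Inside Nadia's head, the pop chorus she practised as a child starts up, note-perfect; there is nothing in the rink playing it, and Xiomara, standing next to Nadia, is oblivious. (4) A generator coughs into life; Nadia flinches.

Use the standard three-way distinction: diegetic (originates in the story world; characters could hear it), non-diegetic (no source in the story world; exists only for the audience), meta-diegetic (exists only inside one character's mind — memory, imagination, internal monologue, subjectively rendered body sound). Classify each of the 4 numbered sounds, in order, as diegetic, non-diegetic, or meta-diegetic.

(1) it's leaking from a physical pair of headphones in the scene → diegetic.
Sound (2): it's Nadia's unspoken thought, heard only by the audience via her subjectivity, so meta-diegetic.
Sound (3): the music is a memory playing inside Nadia's mind alone; no real-world source, Xiomara can't hear it, so meta-diegetic.
Sound (4): the sound comes from a generator physically present in the location, so diegetic.

diegetic, meta-diegetic, meta-diegetic, diegetic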